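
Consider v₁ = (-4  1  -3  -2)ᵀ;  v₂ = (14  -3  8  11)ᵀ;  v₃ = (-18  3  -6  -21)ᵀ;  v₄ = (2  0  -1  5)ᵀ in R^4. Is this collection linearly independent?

linearly dependent

Form the 4×4 matrix with these as columns; its determinant is 0.
A zero determinant means the columns are linearly dependent.
Indeed 6v₁ + 3v₂ + v₃ = 0.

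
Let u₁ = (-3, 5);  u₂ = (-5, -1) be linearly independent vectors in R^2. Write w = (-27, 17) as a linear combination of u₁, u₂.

w = 4u₁ + 3u₂

Set up the augmented matrix [u₁ | u₂ | w] and row-reduce.
Row-reducing the augmented matrix gives the unique coefficients (c₁, c₂) = (4, 3).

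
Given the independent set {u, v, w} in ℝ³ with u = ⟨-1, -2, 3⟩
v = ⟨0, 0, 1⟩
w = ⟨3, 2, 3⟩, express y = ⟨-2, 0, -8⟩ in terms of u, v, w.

Solve the system with u, v, w as columns and y as the right-hand side.
Back-substitution yields (a₁, a₂, a₃) = (-1, -2, -1).

y = -u - 2v - w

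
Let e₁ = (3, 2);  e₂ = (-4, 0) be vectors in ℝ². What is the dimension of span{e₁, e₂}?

Form the matrix with e₁, e₂ as columns and reduce.
Reduction leaves 2 leading entries, giving rank 2.

dim = 2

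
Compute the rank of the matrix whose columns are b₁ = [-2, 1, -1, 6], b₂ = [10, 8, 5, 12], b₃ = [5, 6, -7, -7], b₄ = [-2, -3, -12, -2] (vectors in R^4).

Apply Gaussian elimination to the matrix whose rows are b₁, b₂, b₃, b₄.
Exactly 4 pivots survive; hence the rank is 4.

rank 4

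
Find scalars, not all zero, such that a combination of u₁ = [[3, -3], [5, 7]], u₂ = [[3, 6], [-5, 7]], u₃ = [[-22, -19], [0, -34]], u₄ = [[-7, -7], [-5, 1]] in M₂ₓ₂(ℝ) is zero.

Take coordinates with respect to {E₁₁, E₁₂, E₂₁, E₂₂}.
Solve the homogeneous system with u₁, u₂, u₃, u₄ as columns by row-reducing the coefficient matrix.
One solution (up to scaling) is (2, 3, 1, -1).

2u₁ + 3u₂ + u₃ - u₄ = 0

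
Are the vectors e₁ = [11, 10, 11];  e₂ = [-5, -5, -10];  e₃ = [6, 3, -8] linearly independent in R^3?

linearly independent

Row-reduce the matrix whose columns are e₁, e₂, e₃.
The reduction yields 3 nonzero rows, so the rank is 3.
Since rank = 3 (the number of vectors), the set is linearly independent.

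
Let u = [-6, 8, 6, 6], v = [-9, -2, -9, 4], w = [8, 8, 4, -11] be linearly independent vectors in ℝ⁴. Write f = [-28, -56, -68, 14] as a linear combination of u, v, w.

f = -4u + 4v - 2w

Since u, v, w are independent, the coefficients expressing f are uniquely determined by a linear system.
Row-reducing the augmented matrix gives the unique coefficients (a₁, a₂, a₃) = (-4, 4, -2).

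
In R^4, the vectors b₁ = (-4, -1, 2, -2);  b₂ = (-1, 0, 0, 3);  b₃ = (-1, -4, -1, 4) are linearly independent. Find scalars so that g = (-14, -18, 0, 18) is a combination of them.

Since b₁, b₂, b₃ are independent, the coefficients expressing g are uniquely determined by a linear system.
Back-substitution yields (α₁, α₂, α₃) = (2, 2, 4).

g = 2b₁ + 2b₂ + 4b₃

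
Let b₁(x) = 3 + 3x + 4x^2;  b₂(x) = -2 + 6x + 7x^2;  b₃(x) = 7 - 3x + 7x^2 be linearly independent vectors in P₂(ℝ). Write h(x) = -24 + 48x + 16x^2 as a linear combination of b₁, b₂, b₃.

Take coordinate vectors relative to {1, x, x^2}.
Write h = α₁b₁ + … + α₃b₃ and equate components.
Back-substitution yields (α₁, α₂, α₃) = (4, 4, -4).

h = 4b₁ + 4b₂ - 4b₃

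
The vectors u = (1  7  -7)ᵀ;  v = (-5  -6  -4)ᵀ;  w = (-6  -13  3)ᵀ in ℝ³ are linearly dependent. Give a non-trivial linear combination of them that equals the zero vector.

u - v + w = 0

Write the vectors as columns of a matrix and find a nonzero vector in its null space.
The free variable yields coefficients (1, -1, 1) (any nonzero multiple also works).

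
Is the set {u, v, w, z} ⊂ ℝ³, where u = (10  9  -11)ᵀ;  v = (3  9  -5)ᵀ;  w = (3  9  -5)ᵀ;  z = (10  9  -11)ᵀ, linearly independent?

There are 4 vectors in a 3-dimensional space, so they cannot be linearly independent.

linearly dependent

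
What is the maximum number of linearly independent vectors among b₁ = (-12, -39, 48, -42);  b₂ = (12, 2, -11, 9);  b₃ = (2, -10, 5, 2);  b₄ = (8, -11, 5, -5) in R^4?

Apply Gaussian elimination to the matrix whose rows are b₁, b₂, b₃, b₄.
Reduction leaves 3 leading entries, giving rank 3.

3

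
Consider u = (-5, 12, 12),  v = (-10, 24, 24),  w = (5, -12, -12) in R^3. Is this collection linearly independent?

linearly dependent

Row-reduce the matrix whose columns are u, v, w.
The reduction yields 1 nonzero row, so the rank is 1.
Since rank 1 < 3, the set is linearly dependent.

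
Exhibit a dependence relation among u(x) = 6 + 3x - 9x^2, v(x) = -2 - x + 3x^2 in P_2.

u + 3v = 0

Take coordinates with respect to {1, x, x^2}.
Write the vectors as columns of a matrix and find a nonzero vector in its null space.
One solution (up to scaling) is (1, 3).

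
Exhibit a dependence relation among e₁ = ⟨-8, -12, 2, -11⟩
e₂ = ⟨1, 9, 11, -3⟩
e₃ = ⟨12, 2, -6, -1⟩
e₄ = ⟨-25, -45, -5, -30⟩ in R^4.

Solve the homogeneous system with e₁, e₂, e₃, e₄ as columns by row-reducing the coefficient matrix.
One solution (up to scaling) is (3, -1, 0, -1).

3e₁ - e₂ - e₄ = 0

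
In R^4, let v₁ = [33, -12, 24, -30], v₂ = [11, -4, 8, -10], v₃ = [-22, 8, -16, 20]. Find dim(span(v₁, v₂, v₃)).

1

Put the 4×3 matrix [v₁|v₂|v₃] into echelon form.
The echelon form has 1 nonzero row, so the rank is 1.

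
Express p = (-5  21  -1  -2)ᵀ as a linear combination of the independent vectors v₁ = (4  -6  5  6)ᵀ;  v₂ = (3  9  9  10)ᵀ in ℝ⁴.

p = -2v₁ + v₂

Solve the system with v₁, v₂ as columns and p as the right-hand side.
The system has the unique solution (c₁, c₂) = (-2, 1).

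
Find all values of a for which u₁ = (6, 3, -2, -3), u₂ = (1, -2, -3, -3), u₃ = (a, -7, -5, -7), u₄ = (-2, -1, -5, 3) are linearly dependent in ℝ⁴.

a = -2/3

Place the vectors as rows of a 4×4 matrix; dependence ⇔ determinant zero.
Expanding, det = -111*a - 74.
Solving -111*a - 74 = 0 yields a = -2/3.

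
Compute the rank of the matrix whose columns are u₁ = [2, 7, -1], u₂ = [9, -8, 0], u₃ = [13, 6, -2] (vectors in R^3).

Form the matrix with u₁, u₂, u₃ as columns and reduce.
There are 2 pivot columns, so rank = 2.

2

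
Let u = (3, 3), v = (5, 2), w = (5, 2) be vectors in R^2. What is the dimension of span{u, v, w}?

Apply Gaussian elimination to the matrix whose rows are u, v, w.
Exactly 2 pivots survive; hence the rank is 2.
(With 3 elements in a 2-dimensional space the rank is at most 2.)

dim = 2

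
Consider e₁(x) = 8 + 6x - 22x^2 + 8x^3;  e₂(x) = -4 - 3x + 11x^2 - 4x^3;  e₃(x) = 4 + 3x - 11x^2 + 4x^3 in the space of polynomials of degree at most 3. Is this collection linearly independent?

linearly dependent

Take coordinates with respect to the standard basis {1, x, …, x^3}.
Row-reduce the matrix whose columns are e₁, e₂, e₃.
The reduction yields 1 nonzero row, so the rank is 1.
Since rank 1 < 3, the set is linearly dependent.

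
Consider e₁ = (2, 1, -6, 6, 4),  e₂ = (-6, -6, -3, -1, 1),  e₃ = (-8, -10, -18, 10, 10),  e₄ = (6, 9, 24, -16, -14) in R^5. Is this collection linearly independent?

Row-reduce the matrix whose columns are e₁, e₂, e₃, e₄.
The reduction yields 2 nonzero rows, so the rank is 2.
Since rank 2 < 4, the set is linearly dependent.
Indeed 2e₁ + 2e₂ - e₃ = 0.

linearly dependent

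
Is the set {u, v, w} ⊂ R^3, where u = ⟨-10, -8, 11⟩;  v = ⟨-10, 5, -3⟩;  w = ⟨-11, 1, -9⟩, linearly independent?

Row-reduce the matrix whose columns are u, v, w.
The reduction yields 3 nonzero rows, so the rank is 3.
Since rank = 3 (the number of vectors), the set is linearly independent.

linearly independent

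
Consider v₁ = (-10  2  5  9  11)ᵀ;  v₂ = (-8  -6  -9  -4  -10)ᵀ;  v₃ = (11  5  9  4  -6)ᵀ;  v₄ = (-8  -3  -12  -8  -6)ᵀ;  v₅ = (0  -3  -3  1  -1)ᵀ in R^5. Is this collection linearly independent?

The matrix [v₁|v₂|v₃|v₄|v₅] has determinant 28590.
A nonzero determinant means the columns are linearly independent.

linearly independent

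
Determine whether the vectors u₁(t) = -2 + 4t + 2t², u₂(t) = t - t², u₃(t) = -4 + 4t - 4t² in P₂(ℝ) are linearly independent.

linearly independent

Take coordinates with respect to the standard basis {1, t, t²}.
Row-reduce the matrix whose columns are u₁, u₂, u₃.
The reduction yields 3 nonzero rows, so the rank is 3.
Since rank = 3 (the number of vectors), the set is linearly independent.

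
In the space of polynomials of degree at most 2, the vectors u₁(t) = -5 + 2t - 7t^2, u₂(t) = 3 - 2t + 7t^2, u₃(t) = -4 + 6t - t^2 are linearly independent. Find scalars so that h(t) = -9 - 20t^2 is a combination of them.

Work in coordinates with respect to the standard basis {1, t, t^2}.
Since u₁, u₂, u₃ are independent, the coefficients expressing h are uniquely determined by a linear system.
Back-substitution yields (α₁, α₂, α₃) = (2, -1, -1).

h = 2u₁ - u₂ - u₃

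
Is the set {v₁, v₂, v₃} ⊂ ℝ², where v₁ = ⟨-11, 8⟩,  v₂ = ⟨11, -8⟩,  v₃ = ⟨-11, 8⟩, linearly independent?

There are 3 vectors in a 2-dimensional space, so they cannot be linearly independent.

linearly dependent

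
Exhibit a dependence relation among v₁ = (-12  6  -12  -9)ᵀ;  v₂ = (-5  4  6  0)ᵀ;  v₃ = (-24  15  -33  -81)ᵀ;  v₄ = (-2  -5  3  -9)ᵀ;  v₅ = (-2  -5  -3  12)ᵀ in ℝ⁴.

3v₁ - 2v₂ - v₃ + 2v₄ - 3v₅ = 0

Solve the homogeneous system with v₁, v₂, v₃, v₄, v₅ as columns by row-reducing the coefficient matrix.
One solution (up to scaling) is (3, -2, -1, 2, -3).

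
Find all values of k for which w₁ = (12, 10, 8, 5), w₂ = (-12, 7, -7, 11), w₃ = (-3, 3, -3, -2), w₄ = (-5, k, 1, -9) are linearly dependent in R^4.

The vectors are dependent exactly when the determinant of the matrix with rows w₁, w₂, w₃, w₄ vanishes.
Cofactor expansion gives det = 183*k + 7869.
This vanishes exactly when k = -43.

k = -43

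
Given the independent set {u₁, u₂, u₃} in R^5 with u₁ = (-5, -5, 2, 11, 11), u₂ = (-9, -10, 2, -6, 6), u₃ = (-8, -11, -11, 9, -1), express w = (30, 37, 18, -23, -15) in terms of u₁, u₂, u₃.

Set up the augmented matrix [u₁ | u₂ | u₃ | w] and row-reduce.
Row-reducing the augmented matrix gives the unique coefficients (a₁, a₂, a₃) = (-1, -1, -2).

w = -u₁ - u₂ - 2u₃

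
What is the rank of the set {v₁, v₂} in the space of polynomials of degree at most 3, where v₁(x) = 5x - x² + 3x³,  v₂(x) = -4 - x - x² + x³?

rank 2

Represent each element by its coordinate vector in ℝ⁴.
Row-reduce the 2×4 matrix with these as rows.
Reduction leaves 2 leading entries, giving rank 2.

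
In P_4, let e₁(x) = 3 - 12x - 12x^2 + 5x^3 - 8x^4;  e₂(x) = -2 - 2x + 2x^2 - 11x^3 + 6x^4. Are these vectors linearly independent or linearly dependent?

Take coordinates with respect to the standard basis {1, x, …, x^4}.
Row-reduce the matrix whose columns are e₁, e₂.
The reduction yields 2 nonzero rows, so the rank is 2.
Since rank = 2 (the number of vectors), the set is linearly independent.

linearly independent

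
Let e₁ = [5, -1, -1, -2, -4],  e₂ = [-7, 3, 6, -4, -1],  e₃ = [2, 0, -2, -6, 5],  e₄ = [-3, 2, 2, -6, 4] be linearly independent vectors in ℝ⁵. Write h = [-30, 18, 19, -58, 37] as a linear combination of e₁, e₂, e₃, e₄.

Write h = c₁e₁ + … + c₄e₄ and equate components.
Row-reducing the augmented matrix gives the unique coefficients (c₁, …, c₄) = (-1, 3, 4, 4).

h = -e₁ + 3e₂ + 4e₃ + 4e₄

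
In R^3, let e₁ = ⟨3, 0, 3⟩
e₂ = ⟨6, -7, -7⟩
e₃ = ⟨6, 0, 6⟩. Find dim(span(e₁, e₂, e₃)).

2

Put the 3×3 matrix [e₁|e₂|e₃] into echelon form.
There are 2 pivot columns, so rank = 2.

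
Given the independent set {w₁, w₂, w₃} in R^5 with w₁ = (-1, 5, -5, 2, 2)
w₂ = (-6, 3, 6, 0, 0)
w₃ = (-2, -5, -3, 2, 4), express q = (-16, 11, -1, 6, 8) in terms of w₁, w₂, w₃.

q = 2w₁ + 2w₂ + w₃

Since w₁, w₂, w₃ are independent, the coefficients expressing q are uniquely determined by a linear system.
Row-reducing the augmented matrix gives the unique coefficients (α₁, α₂, α₃) = (2, 2, 1).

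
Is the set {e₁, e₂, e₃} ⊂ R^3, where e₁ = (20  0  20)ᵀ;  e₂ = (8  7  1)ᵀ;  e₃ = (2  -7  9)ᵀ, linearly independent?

Form the 3×3 matrix with these as columns; its determinant is 0.
A zero determinant means the columns are linearly dependent.

linearly dependent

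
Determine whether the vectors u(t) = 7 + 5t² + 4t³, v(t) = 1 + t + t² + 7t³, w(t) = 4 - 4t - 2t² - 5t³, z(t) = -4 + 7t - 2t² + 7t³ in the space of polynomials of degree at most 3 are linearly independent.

Take coordinates with respect to the standard basis {1, t, …, t³}.
Row-reduce the matrix whose columns are u, v, w, z.
The reduction yields 4 nonzero rows, so the rank is 4.
Since rank = 4 (the number of vectors), the set is linearly independent.

linearly independent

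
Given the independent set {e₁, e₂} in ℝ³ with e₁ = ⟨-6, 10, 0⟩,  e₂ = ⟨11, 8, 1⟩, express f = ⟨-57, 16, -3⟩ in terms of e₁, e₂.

f = 4e₁ - 3e₂

Set up the augmented matrix [e₁ | e₂ | f] and row-reduce.
Back-substitution yields (a₁, a₂) = (4, -3).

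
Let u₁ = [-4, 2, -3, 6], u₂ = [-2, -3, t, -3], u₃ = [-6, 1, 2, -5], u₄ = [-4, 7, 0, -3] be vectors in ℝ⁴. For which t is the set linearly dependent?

Place the vectors as rows of a 4×4 matrix; dependence ⇔ determinant zero.
Cofactor expansion gives det = 352*t - 660.
Solving 352*t - 660 = 0 yields t = 15/8.

t = 15/8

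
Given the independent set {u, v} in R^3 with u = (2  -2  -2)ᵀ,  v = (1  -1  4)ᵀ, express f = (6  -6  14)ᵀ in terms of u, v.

f = u + 4v

Set up the augmented matrix [u | v | f] and row-reduce.
Row-reducing the augmented matrix gives the unique coefficients (α₁, α₂) = (1, 4).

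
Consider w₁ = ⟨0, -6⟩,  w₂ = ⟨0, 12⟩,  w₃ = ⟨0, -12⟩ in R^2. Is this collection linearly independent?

linearly dependent

There are 3 vectors in a 2-dimensional space, so they cannot be linearly independent.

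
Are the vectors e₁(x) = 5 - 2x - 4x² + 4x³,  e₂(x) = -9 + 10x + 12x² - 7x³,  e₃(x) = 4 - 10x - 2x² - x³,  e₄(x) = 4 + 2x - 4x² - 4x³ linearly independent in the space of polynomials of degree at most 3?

linearly independent

Take coordinates with respect to the standard basis {1, x, …, x³}.
Place the vectors as rows of a 4×4 matrix and reduce to echelon form.
The reduction yields 4 nonzero rows, so the rank is 4.
Since rank = 4 (the number of vectors), the set is linearly independent.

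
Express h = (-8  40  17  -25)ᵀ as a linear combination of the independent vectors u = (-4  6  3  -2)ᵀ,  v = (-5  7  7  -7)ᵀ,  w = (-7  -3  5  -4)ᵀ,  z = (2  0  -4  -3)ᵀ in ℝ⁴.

Solve the system with u, v, w, z as columns and h as the right-hand side.
Row-reducing the augmented matrix gives the unique coefficients (α₁, …, α₄) = (1, 4, -2, 1).

h = u + 4v - 2w + z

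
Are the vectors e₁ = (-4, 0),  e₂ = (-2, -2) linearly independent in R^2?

Place the vectors as rows of a 2×2 matrix and reduce to echelon form.
The reduction yields 2 nonzero rows, so the rank is 2.
Since rank = 2 (the number of vectors), the set is linearly independent.

linearly independent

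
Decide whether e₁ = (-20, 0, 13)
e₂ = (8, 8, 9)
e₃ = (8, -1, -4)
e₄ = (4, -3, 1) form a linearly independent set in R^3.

linearly dependent

There are 4 vectors in a 3-dimensional space, so they cannot be linearly independent.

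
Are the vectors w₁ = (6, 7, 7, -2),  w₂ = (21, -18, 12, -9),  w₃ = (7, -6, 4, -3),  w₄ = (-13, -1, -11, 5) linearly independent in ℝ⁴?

linearly dependent

Form the 4×4 matrix with these as columns; its determinant is 0.
A zero determinant means the columns are linearly dependent.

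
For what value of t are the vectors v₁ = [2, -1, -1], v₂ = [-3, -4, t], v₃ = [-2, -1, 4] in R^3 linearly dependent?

t = 39/4

Place the vectors as rows of a 3×3 matrix; dependence ⇔ determinant zero.
The determinant works out to 4*t - 39.
Setting this to zero gives t = 39/4.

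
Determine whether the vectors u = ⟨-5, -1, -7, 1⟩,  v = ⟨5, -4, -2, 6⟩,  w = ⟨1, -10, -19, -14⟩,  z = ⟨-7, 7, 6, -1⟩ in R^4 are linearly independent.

Row-reduce the matrix whose columns are u, v, w, z.
The reduction yields 3 nonzero rows, so the rank is 3.
Since rank 3 < 4, the set is linearly dependent.

linearly dependent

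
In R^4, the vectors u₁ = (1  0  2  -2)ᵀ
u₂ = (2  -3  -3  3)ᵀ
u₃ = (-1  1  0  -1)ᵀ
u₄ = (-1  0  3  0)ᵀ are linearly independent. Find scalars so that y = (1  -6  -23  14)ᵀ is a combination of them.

y = -4u₁ + 3u₂ + 3u₃ - 2u₄

Solve the system with u₁, u₂, u₃, u₄ as columns and y as the right-hand side.
Row-reducing the augmented matrix gives the unique coefficients (a₁, …, a₄) = (-4, 3, 3, -2).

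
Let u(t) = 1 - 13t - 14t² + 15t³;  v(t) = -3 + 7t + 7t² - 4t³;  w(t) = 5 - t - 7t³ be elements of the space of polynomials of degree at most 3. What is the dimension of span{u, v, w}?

Represent each element by its coordinate vector in ℝ⁴.
Form the matrix with u, v, w as columns and reduce.
The echelon form has 2 nonzero rows, so the rank is 2.

dim = 2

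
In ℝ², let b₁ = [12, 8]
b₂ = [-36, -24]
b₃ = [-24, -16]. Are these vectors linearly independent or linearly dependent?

There are 3 vectors in a 2-dimensional space, so they cannot be linearly independent.

linearly dependent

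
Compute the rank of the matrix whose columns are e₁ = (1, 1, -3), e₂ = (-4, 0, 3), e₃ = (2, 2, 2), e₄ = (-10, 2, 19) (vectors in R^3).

3

Row-reduce the 4×3 matrix with these as rows.
The echelon form has 3 nonzero rows, so the rank is 3.
(With 4 elements in a 3-dimensional space the rank is at most 3.)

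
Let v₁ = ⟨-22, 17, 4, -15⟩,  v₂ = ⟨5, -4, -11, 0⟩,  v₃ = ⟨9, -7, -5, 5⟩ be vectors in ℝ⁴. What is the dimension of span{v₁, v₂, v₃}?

Put the 4×3 matrix [v₁|v₂|v₃] into echelon form.
The echelon form has 2 nonzero rows, so the rank is 2.

dim = 2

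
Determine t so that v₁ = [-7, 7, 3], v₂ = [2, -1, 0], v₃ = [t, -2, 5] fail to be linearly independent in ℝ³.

The set is linearly dependent precisely when det[v₁; v₂; v₃] = 0.
The determinant works out to 3*t - 47.
Setting this to zero gives t = 47/3.

t = 47/3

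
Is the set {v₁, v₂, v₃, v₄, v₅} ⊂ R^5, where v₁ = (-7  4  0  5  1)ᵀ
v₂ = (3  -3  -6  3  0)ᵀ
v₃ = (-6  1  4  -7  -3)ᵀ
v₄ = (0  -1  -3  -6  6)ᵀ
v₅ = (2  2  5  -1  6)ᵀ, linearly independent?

Row-reduce the matrix whose columns are v₁, v₂, v₃, v₄, v₅.
The reduction yields 5 nonzero rows, so the rank is 5.
Since rank = 5 (the number of vectors), the set is linearly independent.

linearly independent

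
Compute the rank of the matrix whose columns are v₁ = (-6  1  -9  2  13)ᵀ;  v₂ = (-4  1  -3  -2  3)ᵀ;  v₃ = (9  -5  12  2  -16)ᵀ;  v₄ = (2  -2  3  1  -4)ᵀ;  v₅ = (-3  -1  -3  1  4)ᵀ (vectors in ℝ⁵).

3

Apply Gaussian elimination to the matrix whose rows are v₁, v₂, v₃, v₄, v₅.
Reduction leaves 3 leading entries, giving rank 3.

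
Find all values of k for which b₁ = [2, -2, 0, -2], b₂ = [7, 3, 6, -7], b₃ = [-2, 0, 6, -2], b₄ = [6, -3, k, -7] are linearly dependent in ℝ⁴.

k = 18/5

The vectors are dependent exactly when the determinant of the matrix with rows b₁, b₂, b₃, b₄ vanishes.
Cofactor expansion gives det = 80*k - 288.
Setting this to zero gives k = 18/5.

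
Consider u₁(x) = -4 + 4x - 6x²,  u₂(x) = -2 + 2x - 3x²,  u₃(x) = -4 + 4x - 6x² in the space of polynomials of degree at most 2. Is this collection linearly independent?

linearly dependent

Write each element as a coordinate vector in ℝ³ using {1, x, x²}.
One vector is a scalar multiple of another, so the set is dependent.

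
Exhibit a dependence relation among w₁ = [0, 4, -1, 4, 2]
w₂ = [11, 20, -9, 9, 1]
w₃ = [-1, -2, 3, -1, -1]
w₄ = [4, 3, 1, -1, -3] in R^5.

Set up α₁w₁ + … + α₄w₄ = 0 and solve the homogeneous system.
The free variable yields coefficients (2, -1, -3, 2) (any nonzero multiple also works).

2w₁ - w₂ - 3w₃ + 2w₄ = 0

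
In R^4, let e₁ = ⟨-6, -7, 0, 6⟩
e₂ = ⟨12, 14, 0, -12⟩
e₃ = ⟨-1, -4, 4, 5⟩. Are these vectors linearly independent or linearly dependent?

One vector is a scalar multiple of another, so the set is dependent.

linearly dependent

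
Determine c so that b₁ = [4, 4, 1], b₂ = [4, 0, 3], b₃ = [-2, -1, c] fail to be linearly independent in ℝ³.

c = -1

Dependence holds iff the 3×3 matrix [b₁ b₂ b₃] is singular.
Cofactor expansion gives det = -16*c - 16.
This vanishes exactly when c = -1.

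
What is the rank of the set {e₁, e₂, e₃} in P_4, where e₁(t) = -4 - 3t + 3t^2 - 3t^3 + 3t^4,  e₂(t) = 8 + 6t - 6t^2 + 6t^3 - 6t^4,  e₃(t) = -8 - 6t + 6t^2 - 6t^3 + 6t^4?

1

Represent each element by its coordinate vector in ℝ⁵.
Row-reduce the 3×5 matrix with these as rows.
Exactly 1 pivot survives; hence the rank is 1.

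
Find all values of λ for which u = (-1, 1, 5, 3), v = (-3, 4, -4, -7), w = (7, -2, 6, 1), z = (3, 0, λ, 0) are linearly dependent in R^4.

λ = 4

Place the vectors as rows of a 4×4 matrix; dependence ⇔ determinant zero.
Expanding, det = 102*λ - 408.
Solving 102*λ - 408 = 0 yields λ = 4.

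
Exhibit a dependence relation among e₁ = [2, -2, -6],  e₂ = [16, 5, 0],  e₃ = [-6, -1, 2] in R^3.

Row-reduce the matrix with e₁, e₂, e₃ as columns; the null space gives the coefficients.
One solution (up to scaling) is (1, 1, 3).

e₁ + e₂ + 3e₃ = 0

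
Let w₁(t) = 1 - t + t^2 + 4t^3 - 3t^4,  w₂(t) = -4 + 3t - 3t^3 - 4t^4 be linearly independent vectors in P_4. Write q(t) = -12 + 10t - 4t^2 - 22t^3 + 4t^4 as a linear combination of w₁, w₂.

Take coordinate vectors relative to {1, t, …, t^4}.
Since w₁, w₂ are independent, the coefficients expressing q are uniquely determined by a linear system.
Row-reducing the augmented matrix gives the unique coefficients (a₁, a₂) = (-4, 2).

q = -4w₁ + 2w₂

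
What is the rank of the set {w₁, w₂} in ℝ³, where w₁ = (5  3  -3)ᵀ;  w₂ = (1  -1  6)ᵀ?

rank 2

Row-reduce the 2×3 matrix with these as rows.
Reduction leaves 2 leading entries, giving rank 2.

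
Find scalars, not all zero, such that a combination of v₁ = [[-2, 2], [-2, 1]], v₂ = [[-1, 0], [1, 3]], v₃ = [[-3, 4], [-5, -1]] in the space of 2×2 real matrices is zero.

2v₁ - v₂ - v₃ = 0

Take coordinates with respect to {E₁₁, E₁₂, E₂₁, E₂₂}.
Solve the homogeneous system with v₁, v₂, v₃ as columns by row-reducing the coefficient matrix.
The free variable yields coefficients (2, -1, -1) (any nonzero multiple also works).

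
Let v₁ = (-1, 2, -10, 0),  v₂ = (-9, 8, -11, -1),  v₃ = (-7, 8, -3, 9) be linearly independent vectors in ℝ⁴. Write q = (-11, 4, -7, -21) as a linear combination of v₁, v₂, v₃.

q = -2v₁ + 3v₂ - 2v₃

Write q = a₁v₁ + … + a₃v₃ and equate components.
The system has the unique solution (a₁, a₂, a₃) = (-2, 3, -2).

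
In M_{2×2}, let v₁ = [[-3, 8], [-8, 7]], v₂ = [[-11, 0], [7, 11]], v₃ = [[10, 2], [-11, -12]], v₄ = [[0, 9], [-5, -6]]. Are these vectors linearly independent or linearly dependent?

Write each element as a coordinate vector in ℝ⁴ using {E₁₁, E₁₂, E₂₁, E₂₂}.
Form the 4×4 matrix with these as columns; its determinant is 3618.
A nonzero determinant means the columns are linearly independent.

linearly independent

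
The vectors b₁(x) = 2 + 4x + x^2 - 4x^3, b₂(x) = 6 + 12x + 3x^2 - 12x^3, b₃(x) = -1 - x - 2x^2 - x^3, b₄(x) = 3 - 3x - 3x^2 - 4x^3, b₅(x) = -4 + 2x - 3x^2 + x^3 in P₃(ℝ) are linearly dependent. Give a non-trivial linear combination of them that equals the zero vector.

3b₁ - b₂ = 0

Write each element as a vector in ℝ⁴ using {1, x, …, x^3}.
Solve the homogeneous system with b₁, b₂, b₃, b₄, b₅ as columns by row-reducing the coefficient matrix.
A generator of the null space is (3, -1, 0, 0, 0).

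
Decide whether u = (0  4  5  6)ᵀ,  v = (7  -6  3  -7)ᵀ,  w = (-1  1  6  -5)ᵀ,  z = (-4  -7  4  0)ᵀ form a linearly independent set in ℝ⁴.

linearly independent

Place the vectors as rows of a 4×4 matrix and reduce to echelon form.
The reduction yields 4 nonzero rows, so the rank is 4.
Since rank = 4 (the number of vectors), the set is linearly independent.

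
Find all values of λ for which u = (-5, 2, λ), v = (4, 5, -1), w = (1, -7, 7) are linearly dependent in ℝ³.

λ = -6

The vectors are dependent exactly when the determinant of the matrix with rows u, v, w vanishes.
The determinant works out to -33*λ - 198.
Solving -33*λ - 198 = 0 yields λ = -6.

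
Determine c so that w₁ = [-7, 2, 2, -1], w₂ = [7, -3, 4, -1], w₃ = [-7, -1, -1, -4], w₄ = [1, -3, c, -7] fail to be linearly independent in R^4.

c = 28

The vectors are dependent exactly when the determinant of the matrix with rows w₁, w₂, w₃, w₄ vanishes.
Cofactor expansion gives det = 588 - 21*c.
Setting this to zero gives c = 28.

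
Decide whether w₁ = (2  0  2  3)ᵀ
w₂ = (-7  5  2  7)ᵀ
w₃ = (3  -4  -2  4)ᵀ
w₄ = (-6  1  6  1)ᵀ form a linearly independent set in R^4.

linearly independent

The matrix [w₁|w₂|w₃|w₄] has determinant -1234.
A nonzero determinant means the columns are linearly independent.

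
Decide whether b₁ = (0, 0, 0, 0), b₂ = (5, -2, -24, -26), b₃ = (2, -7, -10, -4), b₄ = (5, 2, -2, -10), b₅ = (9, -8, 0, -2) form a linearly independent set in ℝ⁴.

There are 5 vectors in a 4-dimensional space, so they cannot be linearly independent.

linearly dependent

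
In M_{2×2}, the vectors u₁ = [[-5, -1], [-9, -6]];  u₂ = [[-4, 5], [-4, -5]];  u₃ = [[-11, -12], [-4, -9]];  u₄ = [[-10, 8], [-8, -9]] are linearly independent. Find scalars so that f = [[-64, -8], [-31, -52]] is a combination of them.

f = -u₁ - u₂ + 3u₃ + 4u₄

Identify each element with its coordinate vector in ℝ⁴ via {E₁₁, E₁₂, E₂₁, E₂₂}.
Write f = a₁u₁ + … + a₄u₄ and equate components.
The system has the unique solution (a₁, …, a₄) = (-1, -1, 3, 4).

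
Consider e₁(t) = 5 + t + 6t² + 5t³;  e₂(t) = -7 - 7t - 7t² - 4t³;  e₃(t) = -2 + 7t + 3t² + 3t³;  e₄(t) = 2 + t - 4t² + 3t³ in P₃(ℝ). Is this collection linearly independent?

Take coordinates with respect to the standard basis {1, t, …, t³}.
Form the 4×4 matrix with these as columns; its determinant is -1837.
A nonzero determinant means the columns are linearly independent.

linearly independent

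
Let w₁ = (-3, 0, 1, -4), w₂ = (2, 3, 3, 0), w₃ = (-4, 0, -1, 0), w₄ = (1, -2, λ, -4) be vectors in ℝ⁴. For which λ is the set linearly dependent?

Dependence holds iff the 4×4 matrix [w₁ w₂ w₃ w₄] is singular.
The determinant works out to 48*λ - 16.
Setting this to zero gives λ = 1/3.

λ = 1/3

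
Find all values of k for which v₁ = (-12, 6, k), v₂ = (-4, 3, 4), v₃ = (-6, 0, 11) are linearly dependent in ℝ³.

k = 46/3

Place the vectors as rows of a 3×3 matrix; dependence ⇔ determinant zero.
The determinant works out to 18*k - 276.
This vanishes exactly when k = 46/3.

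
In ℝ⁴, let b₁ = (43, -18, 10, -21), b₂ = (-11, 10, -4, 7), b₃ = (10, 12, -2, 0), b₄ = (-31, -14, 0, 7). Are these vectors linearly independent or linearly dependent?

linearly dependent

Row-reduce the matrix whose columns are b₁, b₂, b₃, b₄.
The reduction yields 2 nonzero rows, so the rank is 2.
Since rank 2 < 4, the set is linearly dependent.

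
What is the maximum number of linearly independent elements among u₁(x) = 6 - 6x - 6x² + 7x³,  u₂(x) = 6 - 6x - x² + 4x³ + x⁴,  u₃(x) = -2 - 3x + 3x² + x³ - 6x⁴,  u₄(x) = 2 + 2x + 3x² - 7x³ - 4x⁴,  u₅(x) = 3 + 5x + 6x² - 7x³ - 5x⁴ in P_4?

5

Use coordinates relative to {1, x, …, x⁴}.
Row-reduce the 5×5 matrix with these as rows.
The echelon form has 5 nonzero rows, so the rank is 5.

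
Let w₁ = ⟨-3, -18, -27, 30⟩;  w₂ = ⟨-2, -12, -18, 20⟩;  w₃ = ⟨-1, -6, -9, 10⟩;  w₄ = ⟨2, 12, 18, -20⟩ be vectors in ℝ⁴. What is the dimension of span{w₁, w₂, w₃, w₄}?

1

Row-reduce the 4×4 matrix with these as rows.
The echelon form has 1 nonzero row, so the rank is 1.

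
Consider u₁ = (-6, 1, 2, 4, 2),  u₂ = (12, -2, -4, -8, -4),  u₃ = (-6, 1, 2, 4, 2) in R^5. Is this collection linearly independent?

One vector is a scalar multiple of another, so the set is dependent.

linearly dependent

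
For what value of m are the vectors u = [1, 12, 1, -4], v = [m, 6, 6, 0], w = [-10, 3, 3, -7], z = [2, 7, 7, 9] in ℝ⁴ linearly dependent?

The set is linearly dependent precisely when det[u; v; w; z] = 0.
The determinant works out to -836*m - 5016.
Setting this to zero gives m = -6.

m = -6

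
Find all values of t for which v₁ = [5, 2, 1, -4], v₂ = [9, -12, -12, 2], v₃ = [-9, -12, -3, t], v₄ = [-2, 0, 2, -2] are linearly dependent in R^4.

The set is linearly dependent precisely when det[v₁; v₂; v₃; v₄] = 0.
Expanding, det = 132*t - 84.
This vanishes exactly when t = 7/11.

t = 7/11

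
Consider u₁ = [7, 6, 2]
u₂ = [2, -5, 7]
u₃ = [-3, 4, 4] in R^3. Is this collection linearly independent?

linearly independent

Place the vectors as rows of a 3×3 matrix and reduce to echelon form.
The reduction yields 3 nonzero rows, so the rank is 3.
Since rank = 3 (the number of vectors), the set is linearly independent.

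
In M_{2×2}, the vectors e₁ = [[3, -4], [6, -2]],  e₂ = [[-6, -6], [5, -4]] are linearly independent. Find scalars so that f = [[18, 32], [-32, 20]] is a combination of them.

Take coordinate vectors relative to {E₁₁, E₁₂, E₂₁, E₂₂}.
Since e₁, e₂ are independent, the coefficients expressing f are uniquely determined by a linear system.
The system has the unique solution (a₁, a₂) = (-2, -4).

f = -2e₁ - 4e₂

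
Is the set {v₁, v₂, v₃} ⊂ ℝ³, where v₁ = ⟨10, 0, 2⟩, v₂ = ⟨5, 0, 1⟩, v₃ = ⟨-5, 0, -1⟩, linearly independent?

linearly dependent

The matrix [v₁|v₂|v₃] has determinant 0.
A zero determinant means the columns are linearly dependent.
Indeed v₁ - 2v₂ = 0.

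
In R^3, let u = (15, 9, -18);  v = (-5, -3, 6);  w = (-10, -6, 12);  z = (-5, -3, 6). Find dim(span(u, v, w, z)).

dim = 1

Row-reduce the 4×3 matrix with these as rows.
There is 1 pivot column, so rank = 1.
(With 4 elements in a 3-dimensional space the rank is at most 3.)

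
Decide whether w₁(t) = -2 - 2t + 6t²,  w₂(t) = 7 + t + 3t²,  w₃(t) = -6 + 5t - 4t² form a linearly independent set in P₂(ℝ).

Write each element as a coordinate vector in ℝ³ using {1, t, t²}.
Row-reduce the matrix whose columns are w₁, w₂, w₃.
The reduction yields 3 nonzero rows, so the rank is 3.
Since rank = 3 (the number of vectors), the set is linearly independent.

linearly independent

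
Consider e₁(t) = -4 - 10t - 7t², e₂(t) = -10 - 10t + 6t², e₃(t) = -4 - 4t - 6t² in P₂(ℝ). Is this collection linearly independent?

linearly independent

Write each element as a coordinate vector in ℝ³ using {1, t, t²}.
Form the 3×3 matrix with these as columns; its determinant is 504.
A nonzero determinant means the columns are linearly independent.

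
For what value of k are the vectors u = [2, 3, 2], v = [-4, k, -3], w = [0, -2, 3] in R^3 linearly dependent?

The vectors are dependent exactly when the determinant of the matrix with rows u, v, w vanishes.
Expanding, det = 6*k + 40.
This vanishes exactly when k = -20/3.

k = -20/3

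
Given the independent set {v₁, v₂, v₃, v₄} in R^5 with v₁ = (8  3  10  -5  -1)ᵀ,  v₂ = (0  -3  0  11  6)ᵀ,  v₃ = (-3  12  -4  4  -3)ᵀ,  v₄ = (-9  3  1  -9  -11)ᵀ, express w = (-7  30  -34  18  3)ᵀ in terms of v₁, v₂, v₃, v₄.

Solve the system with v₁, v₂, v₃, v₄ as columns and w as the right-hand side.
Back-substitution yields (c₁, …, c₄) = (-2, -2, 3, -2).

w = -2v₁ - 2v₂ + 3v₃ - 2v₄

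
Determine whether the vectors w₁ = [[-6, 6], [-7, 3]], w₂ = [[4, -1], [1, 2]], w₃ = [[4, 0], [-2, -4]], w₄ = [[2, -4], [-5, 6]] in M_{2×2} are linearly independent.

linearly independent

Write each element as a coordinate vector in ℝ⁴ using {E₁₁, E₁₂, E₂₁, E₂₂}.
Place the vectors as rows of a 4×4 matrix and reduce to echelon form.
The reduction yields 4 nonzero rows, so the rank is 4.
Since rank = 4 (the number of vectors), the set is linearly independent.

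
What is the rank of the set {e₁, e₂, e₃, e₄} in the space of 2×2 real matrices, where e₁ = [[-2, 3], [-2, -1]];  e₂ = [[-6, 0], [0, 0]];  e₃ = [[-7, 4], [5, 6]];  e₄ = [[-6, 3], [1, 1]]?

Use coordinates relative to {E₁₁, E₁₂, E₂₁, E₂₂}.
Row-reduce the 4×4 matrix with these as rows.
There are 4 pivot columns, so rank = 4.

rank 4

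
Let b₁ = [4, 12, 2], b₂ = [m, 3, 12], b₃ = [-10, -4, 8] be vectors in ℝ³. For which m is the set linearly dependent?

m = -21/2

The set is linearly dependent precisely when det[b₁; b₂; b₃] = 0.
Expanding, det = -104*m - 1092.
Setting this to zero gives m = -21/2.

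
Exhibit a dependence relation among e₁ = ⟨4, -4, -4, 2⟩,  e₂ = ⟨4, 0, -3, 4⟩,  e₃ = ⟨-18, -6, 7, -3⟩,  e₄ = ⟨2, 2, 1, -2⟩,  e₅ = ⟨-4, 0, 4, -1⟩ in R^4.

Write the vectors as columns of a matrix and find a nonzero vector in its null space.
One solution (up to scaling) is (0, 2, 1, 3, -1).

2e₂ + e₃ + 3e₄ - e₅ = 0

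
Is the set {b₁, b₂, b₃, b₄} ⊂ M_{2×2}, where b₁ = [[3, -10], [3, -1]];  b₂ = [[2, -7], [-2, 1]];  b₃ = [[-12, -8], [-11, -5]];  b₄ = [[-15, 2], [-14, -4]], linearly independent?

Write each element as a coordinate vector in ℝ⁴ using {E₁₁, E₁₂, E₂₁, E₂₂}.
Form the 4×4 matrix with these as columns; its determinant is 0.
A zero determinant means the columns are linearly dependent.
Indeed b₁ - b₃ + b₄ = 0.

linearly dependent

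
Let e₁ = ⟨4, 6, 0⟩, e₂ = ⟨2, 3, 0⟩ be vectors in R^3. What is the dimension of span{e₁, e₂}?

1

Row-reduce the 2×3 matrix with these as rows.
There is 1 pivot column, so rank = 1.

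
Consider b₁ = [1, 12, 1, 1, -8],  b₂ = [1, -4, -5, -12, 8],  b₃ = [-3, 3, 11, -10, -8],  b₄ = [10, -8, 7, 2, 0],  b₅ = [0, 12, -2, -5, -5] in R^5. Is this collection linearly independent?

linearly independent

Place the vectors as rows of a 5×5 matrix and reduce to echelon form.
The reduction yields 5 nonzero rows, so the rank is 5.
Since rank = 5 (the number of vectors), the set is linearly independent.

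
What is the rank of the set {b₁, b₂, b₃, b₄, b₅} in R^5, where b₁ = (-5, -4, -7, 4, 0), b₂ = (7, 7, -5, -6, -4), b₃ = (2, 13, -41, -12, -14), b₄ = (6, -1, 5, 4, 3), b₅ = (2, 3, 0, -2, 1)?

4

Put the 5×5 matrix [b₁|b₂|b₃|b₄|b₅] into echelon form.
The echelon form has 4 nonzero rows, so the rank is 4.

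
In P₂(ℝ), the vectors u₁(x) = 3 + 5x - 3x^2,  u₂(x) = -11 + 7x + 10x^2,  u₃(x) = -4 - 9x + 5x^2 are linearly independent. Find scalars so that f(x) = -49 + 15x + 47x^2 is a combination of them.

Work in coordinates with respect to the standard basis {1, x, x^2}.
Since u₁, u₂, u₃ are independent, the coefficients expressing f are uniquely determined by a linear system.
The system has the unique solution (c₁, c₂, c₃) = (1, 4, 2).

f = u₁ + 4u₂ + 2u₃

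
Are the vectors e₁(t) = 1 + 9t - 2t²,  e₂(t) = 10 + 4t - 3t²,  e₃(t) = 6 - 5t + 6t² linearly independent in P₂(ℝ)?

Take coordinates with respect to the standard basis {1, t, t²}.
The matrix [e₁|e₂|e₃] has determinant -545.
A nonzero determinant means the columns are linearly independent.

linearly independent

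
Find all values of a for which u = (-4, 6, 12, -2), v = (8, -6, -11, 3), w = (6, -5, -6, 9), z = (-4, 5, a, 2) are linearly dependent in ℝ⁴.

Dependence holds iff the 4×4 matrix [u v w z] is singular.
Cofactor expansion gives det = 160*a - 1880.
Solving 160*a - 1880 = 0 yields a = 47/4.

a = 47/4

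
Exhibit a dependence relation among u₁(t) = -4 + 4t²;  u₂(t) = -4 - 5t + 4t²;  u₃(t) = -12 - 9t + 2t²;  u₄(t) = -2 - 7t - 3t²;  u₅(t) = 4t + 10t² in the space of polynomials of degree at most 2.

Pass to coordinate vectors relative to the basis {1, t, t²}.
Set up α₁u₁ + … + α₅u₅ = 0 and solve the homogeneous system.
The free variable yields coefficients (3, -1, -1, 2, 0) (any nonzero multiple also works).

3u₁ - u₂ - u₃ + 2u₄ = 0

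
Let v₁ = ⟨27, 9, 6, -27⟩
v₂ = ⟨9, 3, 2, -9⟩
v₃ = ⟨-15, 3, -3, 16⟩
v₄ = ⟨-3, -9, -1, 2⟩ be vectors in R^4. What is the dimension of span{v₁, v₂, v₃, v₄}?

dim = 2

Form the matrix with v₁, v₂, v₃, v₄ as columns and reduce.
There are 2 pivot columns, so rank = 2.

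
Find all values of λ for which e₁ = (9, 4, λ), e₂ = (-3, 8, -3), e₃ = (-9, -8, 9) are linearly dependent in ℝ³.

λ = -27/4

Dependence holds iff the 3×3 matrix [e₁ e₂ e₃] is singular.
The determinant works out to 96*λ + 648.
Solving 96*λ + 648 = 0 yields λ = -27/4.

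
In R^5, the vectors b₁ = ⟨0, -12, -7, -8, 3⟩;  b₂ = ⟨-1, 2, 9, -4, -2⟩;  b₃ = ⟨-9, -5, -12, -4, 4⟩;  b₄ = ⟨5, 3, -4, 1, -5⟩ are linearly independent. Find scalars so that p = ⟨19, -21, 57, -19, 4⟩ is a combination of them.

p = 3b₁ + 2b₂ - 4b₃ - 3b₄

Solve the system with b₁, b₂, b₃, b₄ as columns and p as the right-hand side.
Row-reducing the augmented matrix gives the unique coefficients (α₁, …, α₄) = (3, 2, -4, -3).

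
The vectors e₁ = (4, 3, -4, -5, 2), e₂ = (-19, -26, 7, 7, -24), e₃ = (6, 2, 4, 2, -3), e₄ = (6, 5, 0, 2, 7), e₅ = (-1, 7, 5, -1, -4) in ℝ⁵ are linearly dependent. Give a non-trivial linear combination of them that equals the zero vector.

2e₁ + e₂ - e₃ + 3e₄ + e₅ = 0

Row-reduce the matrix with e₁, e₂, e₃, e₄, e₅ as columns; the null space gives the coefficients.
A generator of the null space is (2, 1, -1, 3, 1).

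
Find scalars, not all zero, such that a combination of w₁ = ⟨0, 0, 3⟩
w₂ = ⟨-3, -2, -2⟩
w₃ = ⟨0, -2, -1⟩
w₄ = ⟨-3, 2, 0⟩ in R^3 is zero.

Solve the homogeneous system with w₁, w₂, w₃, w₄ as columns by row-reducing the coefficient matrix.
A generator of the null space is (0, 1, -2, -1).

w₂ - 2w₃ - w₄ = 0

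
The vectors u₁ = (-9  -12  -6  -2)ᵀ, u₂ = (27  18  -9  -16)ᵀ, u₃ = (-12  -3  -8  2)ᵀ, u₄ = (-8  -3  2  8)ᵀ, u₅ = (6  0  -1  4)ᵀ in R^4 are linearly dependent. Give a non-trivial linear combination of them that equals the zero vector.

Set up α₁u₁ + … + α₅u₅ = 0 and solve the homogeneous system.
A generator of the null space is (1, 1, -1, 3, -1).

u₁ + u₂ - u₃ + 3u₄ - u₅ = 0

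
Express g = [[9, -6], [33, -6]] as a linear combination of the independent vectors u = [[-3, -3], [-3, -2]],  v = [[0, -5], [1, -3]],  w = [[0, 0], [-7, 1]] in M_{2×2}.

g = -3u + 3v - 3w

Identify each element with its coordinate vector in ℝ⁴ via {E₁₁, E₁₂, E₂₁, E₂₂}.
Write g = c₁u + … + c₃w and equate components.
The system has the unique solution (c₁, c₂, c₃) = (-3, 3, -3).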